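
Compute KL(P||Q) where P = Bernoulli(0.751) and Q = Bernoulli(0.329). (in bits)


KL = p*log2(p/q) + (1-p)*log2((1-p)/(1-q)) = 0.751*log2(0.751/0.329) + 0.249*log2(0.249/0.671) = 0.5381

0.5381 bits


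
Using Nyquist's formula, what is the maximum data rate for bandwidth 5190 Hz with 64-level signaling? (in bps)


Rate = 2 * B * log2(M) = 2 * 5190 * 6.0 = 62280.0

62280.0 bps


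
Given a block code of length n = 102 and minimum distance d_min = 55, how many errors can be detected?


Detection capability = d_min - 1 = 55 - 1 = 54

54 errors


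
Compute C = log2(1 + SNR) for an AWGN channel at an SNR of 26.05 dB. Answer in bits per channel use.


SNR_linear = 10^(26.05/10) = 402.717; C = log2(1 + SNR_linear) = log2(1 + 402.717) = 8.6572

8.6572 bits/channel use


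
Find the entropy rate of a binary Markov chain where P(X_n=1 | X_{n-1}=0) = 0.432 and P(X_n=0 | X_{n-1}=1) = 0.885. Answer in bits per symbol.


Stationary distribution: pi_0 = p10/(p01+p10) = 0.672, pi_1 = 0.328. Entropy rate H' = pi_0*H(p01) + pi_1*H(p10) = 0.672*0.9866 + 0.328*0.5148 = 0.8319

0.8319 bits/symbol


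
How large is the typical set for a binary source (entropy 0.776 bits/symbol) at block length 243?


log2|A_typical| = nH = 243 * 0.776 = 188.568, so |A_typical| ~ 2^188.568 = 5.816e+56

5.816e+56


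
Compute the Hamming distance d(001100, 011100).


Count differing positions: . ^ . . . . = 1 differences

1


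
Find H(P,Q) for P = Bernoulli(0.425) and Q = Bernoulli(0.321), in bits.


H(P,Q) = -p*log2(q) - (1-p)*log2(1-q). -0.425*log2(0.321) = 0.696726; -0.575*log2(0.679) = 0.321147. H(P,Q) = 0.696726 + 0.321147 = 1.0179

1.0179 bits


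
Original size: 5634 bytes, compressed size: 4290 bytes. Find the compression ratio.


Ratio = original / compressed = 5634 / 4290 = 1.3133

1.3133


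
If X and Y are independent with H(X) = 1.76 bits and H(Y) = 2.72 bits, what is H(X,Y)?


For independent variables, H(X,Y) = H(X) + H(Y) = 1.76 + 2.72 = 4.48

4.48 bits


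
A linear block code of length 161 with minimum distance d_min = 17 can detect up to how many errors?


Detection capability = d_min - 1 = 17 - 1 = 16

16 errors


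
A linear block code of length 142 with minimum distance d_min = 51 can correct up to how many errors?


Correction capability = floor((d-1)/2) = floor((51-1)/2) = 25

25 errors


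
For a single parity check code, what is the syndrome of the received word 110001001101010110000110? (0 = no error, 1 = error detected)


Syndrome = XOR of all bits = 1 XOR 1 XOR 0 XOR 0 XOR 0 XOR 1 XOR 0 XOR 0 XOR 1 XOR 1 XOR 0 XOR 1 XOR 0 XOR 1 XOR 0 XOR 1 XOR 1 XOR 0 XOR 0 XOR 0 XOR 0 XOR 1 XOR 1 XOR 0 = 1

1


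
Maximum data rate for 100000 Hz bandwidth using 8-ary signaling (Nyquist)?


Rate = 2 * B * log2(M) = 2 * 100000 * 3.0 = 600000.0

600000.0 bps


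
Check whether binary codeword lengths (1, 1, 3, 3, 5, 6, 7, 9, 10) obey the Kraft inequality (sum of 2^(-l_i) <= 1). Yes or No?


Kraft sum = sum(2^(-l_i)) = 1.3076, need <= 1. Result: violated (a binary prefix-free code with these lengths cannot exist)

No


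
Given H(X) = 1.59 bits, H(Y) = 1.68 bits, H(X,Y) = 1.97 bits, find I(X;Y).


I(X;Y) = H(X) + H(Y) - H(X,Y) = 1.59 + 1.68 - 1.97 = 1.3

1.3 bits


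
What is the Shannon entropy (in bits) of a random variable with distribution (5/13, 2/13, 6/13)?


H = -sum(p_i * log2(p_i)). Terms: -(5/13)*log2(5/13) = 0.530197; -(2/13)*log2(2/13) = 0.415452; -(6/13)*log2(6/13) = 0.514836. H = 0.530197 + 0.415452 + 0.514836 = 1.4605

1.4605 bits


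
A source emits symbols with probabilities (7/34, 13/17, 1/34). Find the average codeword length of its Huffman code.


Huffman construction (repeatedly merge the two least-probable nodes; each merge adds 1 bit to every symbol beneath it): 1/34 + 7/34 = 4/17; 4/17 + 13/17 = 1. Resulting codeword lengths (in the order the probabilities were given): (2, 1, 2). L_avg = sum(p_i * l_i) = 7/34*2 + 13/17*1 + 1/34*2 = 21/17 = 1.2353

1.2353 bits


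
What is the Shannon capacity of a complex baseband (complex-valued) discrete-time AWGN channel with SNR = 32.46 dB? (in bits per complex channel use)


SNR_linear = 10^(32.46/10) = 1761.976; C = log2(1 + SNR_linear) = log2(1 + 1761.976) = 10.7838

10.7838 bits/channel use


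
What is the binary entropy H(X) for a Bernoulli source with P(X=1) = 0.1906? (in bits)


H = -p*log2(p) - (1-p)*log2(1-p). -0.1906*log2(0.1906) = 0.455797; -0.8094*log2(0.8094) = 0.246928. H = 0.455797 + 0.246928 = 0.7027

0.7027 bits


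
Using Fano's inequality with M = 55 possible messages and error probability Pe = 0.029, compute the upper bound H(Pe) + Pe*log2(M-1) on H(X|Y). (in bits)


H(Pe) = -Pe*log2(Pe) - (1-Pe)*log2(1-Pe) = -0.029*log2(0.029) - 0.971*log2(0.971) = 0.148126 + 0.041226 = 0.1894. Pe*log2(M-1) = 0.029*log2(54) = 0.166892. Bound = H(Pe) + Pe*log2(M-1) = 0.148126 + 0.041226 + 0.166892 = 0.3562

0.3562 bits


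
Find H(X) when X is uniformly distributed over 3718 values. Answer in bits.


H = log2(n) = log2(3718) = 11.8603

11.8603 bits


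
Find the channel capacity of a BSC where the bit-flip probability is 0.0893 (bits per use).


H(p) = -p*log2(p) - (1-p)*log2(1-p) = -0.0893*log2(0.0893) - 0.9107*log2(0.9107) = 0.311228 + 0.122901 = 0.4341. C = 1 - H(p) = 1 - 0.4341 = 0.5659

0.5659 bits


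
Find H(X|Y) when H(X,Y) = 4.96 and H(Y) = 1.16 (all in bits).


H(X|Y) = H(X,Y) - H(Y) = 4.96 - 1.16 = 3.8

3.8 bits


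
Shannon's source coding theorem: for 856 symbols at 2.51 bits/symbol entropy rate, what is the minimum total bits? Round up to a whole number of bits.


Minimum bits >= n * H = 856 * 2.51 = 2148.56, rounded up to a whole number of bits = 2149

2149 bits


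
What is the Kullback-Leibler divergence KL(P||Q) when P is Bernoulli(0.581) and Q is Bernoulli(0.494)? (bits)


KL = p*log2(p/q) + (1-p)*log2((1-p)/(1-q)) = 0.581*log2(0.581/0.494) + 0.419*log2(0.419/0.506) = 0.0219

0.0219 bits


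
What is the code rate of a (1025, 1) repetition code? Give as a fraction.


Rate = k/n = 1/1025

1/1025


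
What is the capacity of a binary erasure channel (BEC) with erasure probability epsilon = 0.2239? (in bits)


C = 1 - epsilon = 1 - 0.2239 = 0.7761

0.7761 bits


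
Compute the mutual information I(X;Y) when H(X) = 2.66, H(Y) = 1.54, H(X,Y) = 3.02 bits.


I(X;Y) = H(X) + H(Y) - H(X,Y) = 2.66 + 1.54 - 3.02 = 1.18

1.18 bits


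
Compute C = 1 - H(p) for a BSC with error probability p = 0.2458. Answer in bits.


H(p) = -p*log2(p) - (1-p)*log2(1-p) = -0.2458*log2(0.2458) - 0.7542*log2(0.7542) = 0.497608 + 0.306945 = 0.8046. C = 1 - H(p) = 1 - 0.8046 = 0.1954

0.1954 bits


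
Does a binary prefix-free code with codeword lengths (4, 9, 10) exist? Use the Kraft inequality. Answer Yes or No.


Kraft sum = sum(2^(-l_i)) = 0.0654, need <= 1. Result: satisfied (a binary prefix-free code with these lengths exists)

Yes


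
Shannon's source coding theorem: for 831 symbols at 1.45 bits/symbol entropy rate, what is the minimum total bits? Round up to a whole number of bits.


Minimum bits >= n * H = 831 * 1.45 = 1204.95, rounded up to a whole number of bits = 1205

1205 bits


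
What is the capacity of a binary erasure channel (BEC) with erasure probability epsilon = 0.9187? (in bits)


C = 1 - epsilon = 1 - 0.9187 = 0.0813

0.0813 bits


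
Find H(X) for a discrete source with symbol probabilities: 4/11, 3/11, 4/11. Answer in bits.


H = -sum(p_i * log2(p_i)). Terms: -(4/11)*log2(4/11) = 0.530702; -(3/11)*log2(3/11) = 0.511219; -(4/11)*log2(4/11) = 0.530702. H = 0.530702 + 0.511219 + 0.530702 = 1.5726

1.5726 bits


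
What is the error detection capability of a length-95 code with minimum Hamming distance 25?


Detection capability = d_min - 1 = 25 - 1 = 24

24 errors


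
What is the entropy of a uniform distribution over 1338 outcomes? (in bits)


H = log2(n) = log2(1338) = 10.3859

10.3859 bits


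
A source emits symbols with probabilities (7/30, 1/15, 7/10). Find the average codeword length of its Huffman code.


Huffman construction (repeatedly merge the two least-probable nodes; each merge adds 1 bit to every symbol beneath it): 1/15 + 7/30 = 3/10; 3/10 + 7/10 = 1. Resulting codeword lengths (in the order the probabilities were given): (2, 2, 1). L_avg = sum(p_i * l_i) = 7/30*2 + 1/15*2 + 7/10*1 = 13/10 = 1.3

1.3 bits


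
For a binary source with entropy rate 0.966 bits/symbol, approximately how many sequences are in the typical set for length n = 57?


log2|A_typical| = nH = 57 * 0.966 = 55.062, so |A_typical| ~ 2^55.062 = 3.761e+16

3.761e+16


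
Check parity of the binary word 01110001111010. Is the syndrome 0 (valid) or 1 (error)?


Syndrome = XOR of all bits = 0 XOR 1 XOR 1 XOR 1 XOR 0 XOR 0 XOR 0 XOR 1 XOR 1 XOR 1 XOR 1 XOR 0 XOR 1 XOR 0 = 0

0


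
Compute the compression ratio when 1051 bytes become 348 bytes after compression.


Ratio = original / compressed = 1051 / 348 = 3.0201

3.0201


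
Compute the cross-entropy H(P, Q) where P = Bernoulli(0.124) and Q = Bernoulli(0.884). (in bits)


H(P,Q) = -p*log2(q) - (1-p)*log2(1-q). -0.124*log2(0.884) = 0.022057; -0.876*log2(0.116) = 2.722436. H(P,Q) = 0.022057 + 2.722436 = 2.7445

2.7445 bits


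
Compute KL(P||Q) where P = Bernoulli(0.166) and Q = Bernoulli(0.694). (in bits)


KL = p*log2(p/q) + (1-p)*log2((1-p)/(1-q)) = 0.166*log2(0.166/0.694) + 0.834*log2(0.834/0.306) = 0.8638

0.8638 bits


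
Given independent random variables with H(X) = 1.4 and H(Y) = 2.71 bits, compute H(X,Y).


For independent variables, H(X,Y) = H(X) + H(Y) = 1.4 + 2.71 = 4.11

4.11 bits


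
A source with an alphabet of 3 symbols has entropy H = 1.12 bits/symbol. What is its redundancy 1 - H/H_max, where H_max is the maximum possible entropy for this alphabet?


H_max = log2(K) = log2(3) = 1.585 bits/symbol. Redundancy = 1 - H/H_max = 1 - 1.12/1.585 = 1 - 0.7066 = 0.2934

0.2934


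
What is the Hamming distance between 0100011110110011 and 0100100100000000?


Count differing positions: . . . . ^ ^ ^ . ^ . ^ ^ . . ^ ^ = 8 differences

8


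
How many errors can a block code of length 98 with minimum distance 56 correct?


Correction capability = floor((d-1)/2) = floor((56-1)/2) = 27

27 errors


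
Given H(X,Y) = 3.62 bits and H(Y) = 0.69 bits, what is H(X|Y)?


H(X|Y) = H(X,Y) - H(Y) = 3.62 - 0.69 = 2.93

2.93 bits


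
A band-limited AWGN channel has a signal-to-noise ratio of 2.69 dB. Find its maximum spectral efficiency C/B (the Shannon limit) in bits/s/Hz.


SNR_linear = 10^(2.69/10) = 1.8578; C/B = log2(1 + SNR_linear) = log2(1 + 1.8578) = 1.5149

1.5149 bits/s/Hz


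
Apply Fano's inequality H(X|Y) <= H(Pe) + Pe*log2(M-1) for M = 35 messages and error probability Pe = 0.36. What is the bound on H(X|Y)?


H(Pe) = -Pe*log2(Pe) - (1-Pe)*log2(1-Pe) = -0.36*log2(0.36) - 0.64*log2(0.64) = 0.530615 + 0.412068 = 0.9427. Pe*log2(M-1) = 0.36*log2(34) = 1.831487. Bound = H(Pe) + Pe*log2(M-1) = 0.530615 + 0.412068 + 1.831487 = 2.7742

2.7742 bits


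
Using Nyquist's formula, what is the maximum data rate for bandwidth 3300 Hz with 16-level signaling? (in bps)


Rate = 2 * B * log2(M) = 2 * 3300 * 4.0 = 26400.0

26400.0 bps


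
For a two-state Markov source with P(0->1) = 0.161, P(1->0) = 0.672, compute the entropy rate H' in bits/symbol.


Stationary distribution: pi_0 = p10/(p01+p10) = 0.8067, pi_1 = 0.1933. Entropy rate H' = pi_0*H(p01) + pi_1*H(p10) = 0.8067*0.6367 + 0.1933*0.9129 = 0.6901

0.6901 bits/symbol


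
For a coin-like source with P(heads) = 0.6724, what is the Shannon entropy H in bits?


H = -p*log2(p) - (1-p)*log2(1-p). -0.6724*log2(0.6724) = 0.385022; -0.3276*log2(0.3276) = 0.527434. H = 0.385022 + 0.527434 = 0.9125

0.9125 bits


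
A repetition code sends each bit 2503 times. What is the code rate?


Rate = k/n = 1/2503

1/2503


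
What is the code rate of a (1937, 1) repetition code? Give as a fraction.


Rate = k/n = 1/1937

1/1937


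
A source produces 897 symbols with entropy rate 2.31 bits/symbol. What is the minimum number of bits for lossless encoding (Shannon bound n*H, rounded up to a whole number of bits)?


Minimum bits >= n * H = 897 * 2.31 = 2072.07, rounded up to a whole number of bits = 2073

2073 bits


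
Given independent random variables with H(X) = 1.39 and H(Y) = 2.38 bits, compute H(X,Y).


For independent variables, H(X,Y) = H(X) + H(Y) = 1.39 + 2.38 = 3.77

3.77 bits


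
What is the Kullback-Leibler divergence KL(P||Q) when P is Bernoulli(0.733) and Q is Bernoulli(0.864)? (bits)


KL = p*log2(p/q) + (1-p)*log2((1-p)/(1-q)) = 0.733*log2(0.733/0.864) + 0.267*log2(0.267/0.136) = 0.086

0.086 bits


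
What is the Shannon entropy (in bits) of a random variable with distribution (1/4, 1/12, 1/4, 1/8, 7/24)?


H = -sum(p_i * log2(p_i)). Terms: -(1/4)*log2(1/4) = 0.500000; -(1/12)*log2(1/12) = 0.298747; -(1/4)*log2(1/4) = 0.500000; -(1/8)*log2(1/8) = 0.375000; -(7/24)*log2(7/24) = 0.518469. H = 0.500000 + 0.298747 + 0.500000 + 0.375000 + 0.518469 = 2.1922

2.1922 bits


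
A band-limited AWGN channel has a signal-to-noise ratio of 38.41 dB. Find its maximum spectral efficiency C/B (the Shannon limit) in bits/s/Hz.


SNR_linear = 10^(38.41/10) = 6934.2581; C/B = log2(1 + SNR_linear) = log2(1 + 6934.2581) = 12.7597

12.7597 bits/s/Hz


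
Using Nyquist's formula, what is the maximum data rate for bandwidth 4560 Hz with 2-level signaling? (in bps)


Rate = 2 * B * log2(M) = 2 * 4560 * 1.0 = 9120.0

9120.0 bps


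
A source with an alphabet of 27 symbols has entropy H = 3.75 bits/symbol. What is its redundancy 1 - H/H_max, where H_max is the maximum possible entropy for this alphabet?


H_max = log2(K) = log2(27) = 4.7549 bits/symbol. Redundancy = 1 - H/H_max = 1 - 3.75/4.7549 = 1 - 0.7887 = 0.2113

0.2113


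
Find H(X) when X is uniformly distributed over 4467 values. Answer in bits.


H = log2(n) = log2(4467) = 12.1251

12.1251 bits


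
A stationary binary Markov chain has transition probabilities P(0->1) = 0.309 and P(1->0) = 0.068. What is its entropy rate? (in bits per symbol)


Stationary distribution: pi_0 = p10/(p01+p10) = 0.1804, pi_1 = 0.8196. Entropy rate H' = pi_0*H(p01) + pi_1*H(p10) = 0.1804*0.892 + 0.8196*0.3584 = 0.4547

0.4547 bits/symbol


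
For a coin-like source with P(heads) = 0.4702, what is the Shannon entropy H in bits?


H = -p*log2(p) - (1-p)*log2(1-p). -0.4702*log2(0.4702) = 0.511885; -0.5298*log2(0.5298) = 0.485551. H = 0.511885 + 0.485551 = 0.9974

0.9974 bits


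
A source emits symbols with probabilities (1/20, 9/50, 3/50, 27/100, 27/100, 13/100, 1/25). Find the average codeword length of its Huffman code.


Huffman construction (repeatedly merge the two least-probable nodes; each merge adds 1 bit to every symbol beneath it): 1/25 + 1/20 = 9/100; 3/50 + 9/100 = 3/20; 13/100 + 3/20 = 7/25; 9/50 + 27/100 = 9/20; 27/100 + 7/25 = 11/20; 9/20 + 11/20 = 1. Resulting codeword lengths (in the order the probabilities were given): (5, 2, 4, 2, 2, 3, 5). L_avg = sum(p_i * l_i) = 1/20*5 + 9/50*2 + 3/50*4 + 27/100*2 + 27/100*2 + 13/100*3 + 1/25*5 = 63/25 = 2.52

2.52 bits


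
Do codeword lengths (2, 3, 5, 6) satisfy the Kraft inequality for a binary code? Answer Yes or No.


Kraft sum = sum(2^(-l_i)) = 0.4219, need <= 1. Result: satisfied (a binary prefix-free code with these lengths exists)

Yes


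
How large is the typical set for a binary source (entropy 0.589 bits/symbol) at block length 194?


log2|A_typical| = nH = 194 * 0.589 = 114.266, so |A_typical| ~ 2^114.266 = 2.497e+34

2.497e+34


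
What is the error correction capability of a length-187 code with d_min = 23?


Correction capability = floor((d-1)/2) = floor((23-1)/2) = 11

11 errors


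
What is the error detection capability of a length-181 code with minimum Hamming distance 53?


Detection capability = d_min - 1 = 53 - 1 = 52

52 errors


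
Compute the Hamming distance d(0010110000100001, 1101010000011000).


Count differing positions: ^ ^ ^ ^ ^ . . . . . ^ ^ ^ . . ^ = 9 differences

9


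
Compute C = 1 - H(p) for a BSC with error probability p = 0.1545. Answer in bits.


H(p) = -p*log2(p) - (1-p)*log2(1-p) = -0.1545*log2(0.1545) - 0.8455*log2(0.8455) = 0.416273 + 0.204715 = 0.621. C = 1 - H(p) = 1 - 0.621 = 0.379

0.379 bits


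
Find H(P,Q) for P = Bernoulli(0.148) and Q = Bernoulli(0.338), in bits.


H(P,Q) = -p*log2(q) - (1-p)*log2(1-q). -0.148*log2(0.338) = 0.231606; -0.852*log2(0.662) = 0.507023. H(P,Q) = 0.231606 + 0.507023 = 0.7386

0.7386 bits


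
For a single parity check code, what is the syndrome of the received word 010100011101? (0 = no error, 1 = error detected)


Syndrome = XOR of all bits = 0 XOR 1 XOR 0 XOR 1 XOR 0 XOR 0 XOR 0 XOR 1 XOR 1 XOR 1 XOR 0 XOR 1 = 0

0


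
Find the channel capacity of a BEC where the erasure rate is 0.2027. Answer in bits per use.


C = 1 - epsilon = 1 - 0.2027 = 0.7973

0.7973 bits


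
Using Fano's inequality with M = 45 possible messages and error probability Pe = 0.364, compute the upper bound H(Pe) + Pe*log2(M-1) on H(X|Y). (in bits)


H(Pe) = -Pe*log2(Pe) - (1-Pe)*log2(1-Pe) = -0.364*log2(0.364) - 0.636*log2(0.636) = 0.530708 + 0.415245 = 0.946. Pe*log2(M-1) = 0.364*log2(44) = 1.987233. Bound = H(Pe) + Pe*log2(M-1) = 0.530708 + 0.415245 + 1.987233 = 2.9332

2.9332 bits


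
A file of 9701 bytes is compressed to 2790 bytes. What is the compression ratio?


Ratio = original / compressed = 9701 / 2790 = 3.4771

3.4771


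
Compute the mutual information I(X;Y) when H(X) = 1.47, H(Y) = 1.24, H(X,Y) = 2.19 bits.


I(X;Y) = H(X) + H(Y) - H(X,Y) = 1.47 + 1.24 - 2.19 = 0.52

0.52 bits


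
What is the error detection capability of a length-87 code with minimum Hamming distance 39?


Detection capability = d_min - 1 = 39 - 1 = 38

38 errors


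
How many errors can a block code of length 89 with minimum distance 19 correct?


Correction capability = floor((d-1)/2) = floor((19-1)/2) = 9

9 errors


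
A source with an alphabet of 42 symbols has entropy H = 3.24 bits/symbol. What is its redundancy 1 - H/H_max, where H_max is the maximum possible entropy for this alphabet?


H_max = log2(K) = log2(42) = 5.3923 bits/symbol. Redundancy = 1 - H/H_max = 1 - 3.24/5.3923 = 1 - 0.6009 = 0.3991

0.3991


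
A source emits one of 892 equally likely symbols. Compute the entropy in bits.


H = log2(n) = log2(892) = 9.8009

9.8009 bits


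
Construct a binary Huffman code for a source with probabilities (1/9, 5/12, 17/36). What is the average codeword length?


Huffman construction (repeatedly merge the two least-probable nodes; each merge adds 1 bit to every symbol beneath it): 1/9 + 5/12 = 19/36; 17/36 + 19/36 = 1. Resulting codeword lengths (in the order the probabilities were given): (2, 2, 1). L_avg = sum(p_i * l_i) = 1/9*2 + 5/12*2 + 17/36*1 = 55/36 = 1.5278

1.5278 bits


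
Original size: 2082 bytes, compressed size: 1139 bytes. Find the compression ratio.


Ratio = original / compressed = 2082 / 1139 = 1.8279

1.8279


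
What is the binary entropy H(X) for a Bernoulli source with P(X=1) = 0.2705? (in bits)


H = -p*log2(p) - (1-p)*log2(1-p). -0.2705*log2(0.2705) = 0.510244; -0.7295*log2(0.7295) = 0.331937. H = 0.510244 + 0.331937 = 0.8422

0.8422 bits


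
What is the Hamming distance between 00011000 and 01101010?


Count differing positions: . ^ ^ ^ . . ^ . = 4 differences

4


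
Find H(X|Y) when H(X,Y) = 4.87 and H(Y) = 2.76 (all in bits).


H(X|Y) = H(X,Y) - H(Y) = 4.87 - 2.76 = 2.11

2.11 bits


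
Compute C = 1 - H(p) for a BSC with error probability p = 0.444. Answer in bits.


H(p) = -p*log2(p) - (1-p)*log2(1-p) = -0.444*log2(0.444) - 0.556*log2(0.556) = 0.520088 + 0.470845 = 0.9909. C = 1 - H(p) = 1 - 0.9909 = 0.0091

0.0091 bits


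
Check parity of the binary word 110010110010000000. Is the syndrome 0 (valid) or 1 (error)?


Syndrome = XOR of all bits = 1 XOR 1 XOR 0 XOR 0 XOR 1 XOR 0 XOR 1 XOR 1 XOR 0 XOR 0 XOR 1 XOR 0 XOR 0 XOR 0 XOR 0 XOR 0 XOR 0 XOR 0 = 0

0


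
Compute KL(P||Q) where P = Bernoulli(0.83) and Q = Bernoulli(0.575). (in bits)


KL = p*log2(p/q) + (1-p)*log2((1-p)/(1-q)) = 0.83*log2(0.83/0.575) + 0.17*log2(0.17/0.425) = 0.2148

0.2148 bits


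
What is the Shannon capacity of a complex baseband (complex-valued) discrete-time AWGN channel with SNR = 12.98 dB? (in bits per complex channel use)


SNR_linear = 10^(12.98/10) = 19.8609; C = log2(1 + SNR_linear) = log2(1 + 19.8609) = 4.3827

4.3827 bits/channel use


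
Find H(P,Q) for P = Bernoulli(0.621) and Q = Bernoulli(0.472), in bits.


H(P,Q) = -p*log2(q) - (1-p)*log2(1-q). -0.621*log2(0.472) = 0.672631; -0.379*log2(0.528) = 0.349207. H(P,Q) = 0.672631 + 0.349207 = 1.0218

1.0218 bits


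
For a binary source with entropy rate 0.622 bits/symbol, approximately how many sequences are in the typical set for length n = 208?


log2|A_typical| = nH = 208 * 0.622 = 129.376, so |A_typical| ~ 2^129.376 = 8.832e+38

8.832e+38


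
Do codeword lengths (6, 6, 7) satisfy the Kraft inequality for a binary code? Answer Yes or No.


Kraft sum = sum(2^(-l_i)) = 0.0391, need <= 1. Result: satisfied (a binary prefix-free code with these lengths exists)

Yes


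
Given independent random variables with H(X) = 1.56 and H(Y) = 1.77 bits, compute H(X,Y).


For independent variables, H(X,Y) = H(X) + H(Y) = 1.56 + 1.77 = 3.33

3.33 bits


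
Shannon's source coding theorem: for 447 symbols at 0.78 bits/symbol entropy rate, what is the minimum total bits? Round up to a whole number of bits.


Minimum bits >= n * H = 447 * 0.78 = 348.66, rounded up to a whole number of bits = 349

349 bits


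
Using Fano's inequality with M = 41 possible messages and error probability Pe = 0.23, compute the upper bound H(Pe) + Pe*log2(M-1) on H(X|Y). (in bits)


H(Pe) = -Pe*log2(Pe) - (1-Pe)*log2(1-Pe) = -0.23*log2(0.23) - 0.77*log2(0.77) = 0.487668 + 0.290344 = 0.778. Pe*log2(M-1) = 0.23*log2(40) = 1.224043. Bound = H(Pe) + Pe*log2(M-1) = 0.487668 + 0.290344 + 1.224043 = 2.0021

2.0021 bits


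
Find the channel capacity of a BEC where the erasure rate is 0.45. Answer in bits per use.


C = 1 - epsilon = 1 - 0.45 = 0.55

0.55 bits


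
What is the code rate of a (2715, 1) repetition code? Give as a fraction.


Rate = k/n = 1/2715

1/2715


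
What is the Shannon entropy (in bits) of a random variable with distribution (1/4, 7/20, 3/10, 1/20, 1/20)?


H = -sum(p_i * log2(p_i)). Terms: -(1/4)*log2(1/4) = 0.500000; -(7/20)*log2(7/20) = 0.530101; -(3/10)*log2(3/10) = 0.521090; -(1/20)*log2(1/20) = 0.216096; -(1/20)*log2(1/20) = 0.216096. H = 0.500000 + 0.530101 + 0.521090 + 0.216096 + 0.216096 = 1.9834

1.9834 bits


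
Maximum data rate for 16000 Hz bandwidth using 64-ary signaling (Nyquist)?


Rate = 2 * B * log2(M) = 2 * 16000 * 6.0 = 192000.0

192000.0 bps


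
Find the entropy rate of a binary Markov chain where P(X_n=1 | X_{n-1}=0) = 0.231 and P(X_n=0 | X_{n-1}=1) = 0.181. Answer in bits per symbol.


Stationary distribution: pi_0 = p10/(p01+p10) = 0.4393, pi_1 = 0.5607. Entropy rate H' = pi_0*H(p01) + pi_1*H(p10) = 0.4393*0.7798 + 0.5607*0.6823 = 0.7251

0.7251 bits/symbol


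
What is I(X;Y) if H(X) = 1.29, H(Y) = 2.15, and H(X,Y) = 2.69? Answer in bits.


I(X;Y) = H(X) + H(Y) - H(X,Y) = 1.29 + 2.15 - 2.69 = 0.75

0.75 bits


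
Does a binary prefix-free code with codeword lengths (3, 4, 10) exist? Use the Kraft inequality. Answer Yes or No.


Kraft sum = sum(2^(-l_i)) = 0.1885, need <= 1. Result: satisfied (a binary prefix-free code with these lengths exists)

Yes


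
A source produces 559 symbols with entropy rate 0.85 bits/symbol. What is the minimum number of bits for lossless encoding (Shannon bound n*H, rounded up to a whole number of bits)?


Minimum bits >= n * H = 559 * 0.85 = 475.15, rounded up to a whole number of bits = 476

476 bits


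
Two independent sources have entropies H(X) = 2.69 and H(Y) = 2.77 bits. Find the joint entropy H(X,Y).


For independent variables, H(X,Y) = H(X) + H(Y) = 2.69 + 2.77 = 5.46

5.46 bits


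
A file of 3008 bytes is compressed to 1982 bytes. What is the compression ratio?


Ratio = original / compressed = 3008 / 1982 = 1.5177

1.5177


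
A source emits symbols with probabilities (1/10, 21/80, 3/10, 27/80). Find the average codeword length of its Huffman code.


Huffman construction (repeatedly merge the two least-probable nodes; each merge adds 1 bit to every symbol beneath it): 1/10 + 21/80 = 29/80; 3/10 + 27/80 = 51/80; 29/80 + 51/80 = 1. Resulting codeword lengths (in the order the probabilities were given): (2, 2, 2, 2). L_avg = sum(p_i * l_i) = 1/10*2 + 21/80*2 + 3/10*2 + 27/80*2 = 2

2.0 bits


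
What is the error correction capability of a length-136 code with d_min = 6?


Correction capability = floor((d-1)/2) = floor((6-1)/2) = 2

2 errors


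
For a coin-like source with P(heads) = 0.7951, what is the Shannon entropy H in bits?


H = -p*log2(p) - (1-p)*log2(1-p). -0.7951*log2(0.7951) = 0.263013; -0.2049*log2(0.2049) = 0.468608. H = 0.263013 + 0.468608 = 0.7316

0.7316 bits


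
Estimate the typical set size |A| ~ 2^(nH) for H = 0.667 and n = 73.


log2|A_typical| = nH = 73 * 0.667 = 48.691, so |A_typical| ~ 2^48.691 = 4.544e+14

4.544e+14


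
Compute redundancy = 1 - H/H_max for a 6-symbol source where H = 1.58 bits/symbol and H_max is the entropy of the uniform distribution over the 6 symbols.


H_max = log2(K) = log2(6) = 2.585 bits/symbol. Redundancy = 1 - H/H_max = 1 - 1.58/2.585 = 1 - 0.6112 = 0.3888

0.3888


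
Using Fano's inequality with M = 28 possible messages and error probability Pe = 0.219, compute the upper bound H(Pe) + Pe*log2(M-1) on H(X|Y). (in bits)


H(Pe) = -Pe*log2(Pe) - (1-Pe)*log2(1-Pe) = -0.219*log2(0.219) - 0.781*log2(0.781) = 0.479828 + 0.278509 = 0.7583. Pe*log2(M-1) = 0.219*log2(27) = 1.041320. Bound = H(Pe) + Pe*log2(M-1) = 0.479828 + 0.278509 + 1.041320 = 1.7997

1.7997 bits


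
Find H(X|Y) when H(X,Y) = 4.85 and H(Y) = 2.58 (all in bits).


H(X|Y) = H(X,Y) - H(Y) = 4.85 - 2.58 = 2.27

2.27 bits


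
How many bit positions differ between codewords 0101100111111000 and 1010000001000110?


Count differing positions: ^ ^ ^ ^ ^ . . ^ ^ . ^ ^ ^ ^ ^ . = 12 differences

12


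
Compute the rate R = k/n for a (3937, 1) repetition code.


Rate = k/n = 1/3937

1/3937


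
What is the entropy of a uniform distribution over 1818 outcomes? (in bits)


H = log2(n) = log2(1818) = 10.8281

10.8281 bits


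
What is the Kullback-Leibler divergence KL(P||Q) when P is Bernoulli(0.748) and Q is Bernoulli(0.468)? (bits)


KL = p*log2(p/q) + (1-p)*log2((1-p)/(1-q)) = 0.748*log2(0.748/0.468) + 0.252*log2(0.252/0.532) = 0.2344

0.2344 bits


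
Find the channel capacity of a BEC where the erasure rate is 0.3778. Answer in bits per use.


C = 1 - epsilon = 1 - 0.3778 = 0.6222

0.6222 bits


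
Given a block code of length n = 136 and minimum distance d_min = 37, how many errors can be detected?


Detection capability = d_min - 1 = 37 - 1 = 36

36 errors


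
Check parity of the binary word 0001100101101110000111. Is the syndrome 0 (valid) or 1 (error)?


Syndrome = XOR of all bits = 0 XOR 0 XOR 0 XOR 1 XOR 1 XOR 0 XOR 0 XOR 1 XOR 0 XOR 1 XOR 1 XOR 0 XOR 1 XOR 1 XOR 1 XOR 0 XOR 0 XOR 0 XOR 0 XOR 1 XOR 1 XOR 1 = 1

1


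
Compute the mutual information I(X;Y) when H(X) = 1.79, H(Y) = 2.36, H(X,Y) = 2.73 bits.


I(X;Y) = H(X) + H(Y) - H(X,Y) = 1.79 + 2.36 - 2.73 = 1.42

1.42 bits


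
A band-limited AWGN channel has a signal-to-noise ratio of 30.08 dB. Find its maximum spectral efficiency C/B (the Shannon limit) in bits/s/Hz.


SNR_linear = 10^(30.08/10) = 1018.5914; C/B = log2(1 + SNR_linear) = log2(1 + 1018.5914) = 9.9938

9.9938 bits/s/Hz


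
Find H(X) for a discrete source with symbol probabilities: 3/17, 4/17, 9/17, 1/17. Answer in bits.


H = -sum(p_i * log2(p_i)). Terms: -(3/17)*log2(3/17) = 0.441618; -(4/17)*log2(4/17) = 0.491168; -(9/17)*log2(9/17) = 0.485755; -(1/17)*log2(1/17) = 0.240439. H = 0.441618 + 0.491168 + 0.485755 + 0.240439 = 1.659

1.659 bits


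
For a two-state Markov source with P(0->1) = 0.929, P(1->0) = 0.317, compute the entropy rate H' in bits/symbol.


Stationary distribution: pi_0 = p10/(p01+p10) = 0.2544, pi_1 = 0.7456. Entropy rate H' = pi_0*H(p01) + pi_1*H(p10) = 0.2544*0.3696 + 0.7456*0.9011 = 0.7659

0.7659 bits/symbol


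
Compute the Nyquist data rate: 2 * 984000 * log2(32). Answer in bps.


Rate = 2 * B * log2(M) = 2 * 984000 * 5.0 = 9840000.0

9840000.0 bps


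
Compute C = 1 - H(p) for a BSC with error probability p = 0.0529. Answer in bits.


H(p) = -p*log2(p) - (1-p)*log2(1-p) = -0.0529*log2(0.0529) - 0.9471*log2(0.9471) = 0.224327 + 0.074263 = 0.2986. C = 1 - H(p) = 1 - 0.2986 = 0.7014

0.7014 bits


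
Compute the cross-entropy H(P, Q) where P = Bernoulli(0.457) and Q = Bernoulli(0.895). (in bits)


H(P,Q) = -p*log2(q) - (1-p)*log2(1-q). -0.457*log2(0.895) = 0.073138; -0.543*log2(0.105) = 1.765586. H(P,Q) = 0.073138 + 1.765586 = 1.8387

1.8387 bits


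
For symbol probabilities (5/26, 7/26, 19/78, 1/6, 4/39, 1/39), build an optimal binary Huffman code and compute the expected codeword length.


Huffman construction (repeatedly merge the two least-probable nodes; each merge adds 1 bit to every symbol beneath it): 1/39 + 4/39 = 5/39; 5/39 + 1/6 = 23/78; 5/26 + 19/78 = 17/39; 7/26 + 23/78 = 22/39; 17/39 + 22/39 = 1. Resulting codeword lengths (in the order the probabilities were given): (2, 2, 2, 3, 4, 4). L_avg = sum(p_i * l_i) = 5/26*2 + 7/26*2 + 19/78*2 + 1/6*3 + 4/39*4 + 1/39*4 = 63/26 = 2.4231

2.4231 bits


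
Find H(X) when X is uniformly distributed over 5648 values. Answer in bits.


H = log2(n) = log2(5648) = 12.4635

12.4635 bits


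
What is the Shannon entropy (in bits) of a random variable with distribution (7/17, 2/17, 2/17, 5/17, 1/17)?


H = -sum(p_i * log2(p_i)). Terms: -(7/17)*log2(7/17) = 0.527103; -(2/17)*log2(2/17) = 0.363231; -(2/17)*log2(2/17) = 0.363231; -(5/17)*log2(5/17) = 0.519275; -(1/17)*log2(1/17) = 0.240439. H = 0.527103 + 0.363231 + 0.363231 + 0.519275 + 0.240439 = 2.0133

2.0133 bits


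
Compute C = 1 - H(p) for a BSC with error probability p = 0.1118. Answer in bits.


H(p) = -p*log2(p) - (1-p)*log2(1-p) = -0.1118*log2(0.1118) - 0.8882*log2(0.8882) = 0.353401 + 0.151921 = 0.5053. C = 1 - H(p) = 1 - 0.5053 = 0.4947

0.4947 bits


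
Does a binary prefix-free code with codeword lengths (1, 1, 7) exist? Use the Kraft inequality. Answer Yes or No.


Kraft sum = sum(2^(-l_i)) = 1.0078, need <= 1. Result: violated (a binary prefix-free code with these lengths cannot exist)

No


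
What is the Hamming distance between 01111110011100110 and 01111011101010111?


Count differing positions: . . . . . ^ . ^ ^ ^ . ^ ^ . . . ^ = 7 differences

7


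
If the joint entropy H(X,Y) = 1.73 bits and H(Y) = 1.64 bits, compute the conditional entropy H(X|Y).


H(X|Y) = H(X,Y) - H(Y) = 1.73 - 1.64 = 0.09

0.09 bits


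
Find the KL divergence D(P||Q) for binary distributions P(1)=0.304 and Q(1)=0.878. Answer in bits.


KL = p*log2(p/q) + (1-p)*log2((1-p)/(1-q)) = 0.304*log2(0.304/0.878) + 0.696*log2(0.696/0.122) = 1.2833

1.2833 bits


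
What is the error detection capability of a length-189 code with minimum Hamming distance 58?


Detection capability = d_min - 1 = 58 - 1 = 57

57 errors


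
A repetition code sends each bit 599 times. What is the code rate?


Rate = k/n = 1/599

1/599


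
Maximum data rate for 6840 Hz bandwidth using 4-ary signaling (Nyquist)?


Rate = 2 * B * log2(M) = 2 * 6840 * 2.0 = 27360.0

27360.0 bps


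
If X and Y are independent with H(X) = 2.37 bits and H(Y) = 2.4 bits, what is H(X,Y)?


For independent variables, H(X,Y) = H(X) + H(Y) = 2.37 + 2.4 = 4.77

4.77 bits


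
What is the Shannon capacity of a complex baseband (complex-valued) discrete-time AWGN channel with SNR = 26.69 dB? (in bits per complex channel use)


SNR_linear = 10^(26.69/10) = 466.6594; C = log2(1 + SNR_linear) = log2(1 + 466.6594) = 8.8693

8.8693 bits/channel use


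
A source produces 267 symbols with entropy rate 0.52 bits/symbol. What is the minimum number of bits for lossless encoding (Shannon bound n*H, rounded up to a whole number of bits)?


Minimum bits >= n * H = 267 * 0.52 = 138.84, rounded up to a whole number of bits = 139

139 bits


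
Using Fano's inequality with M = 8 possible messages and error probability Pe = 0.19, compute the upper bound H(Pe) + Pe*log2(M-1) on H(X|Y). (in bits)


H(Pe) = -Pe*log2(Pe) - (1-Pe)*log2(1-Pe) = -0.19*log2(0.19) - 0.81*log2(0.81) = 0.455226 + 0.246245 = 0.7015. Pe*log2(M-1) = 0.19*log2(7) = 0.533397. Bound = H(Pe) + Pe*log2(M-1) = 0.455226 + 0.246245 + 0.533397 = 1.2349

1.2349 bits


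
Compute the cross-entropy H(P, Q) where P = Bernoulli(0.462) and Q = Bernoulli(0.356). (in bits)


H(P,Q) = -p*log2(q) - (1-p)*log2(1-q). -0.462*log2(0.356) = 0.688403; -0.538*log2(0.644) = 0.341559. H(P,Q) = 0.688403 + 0.341559 = 1.03

1.03 bits


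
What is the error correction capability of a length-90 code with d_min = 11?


Correction capability = floor((d-1)/2) = floor((11-1)/2) = 5

5 errors


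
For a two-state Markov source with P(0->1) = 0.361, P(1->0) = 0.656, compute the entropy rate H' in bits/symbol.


Stationary distribution: pi_0 = p10/(p01+p10) = 0.645, pi_1 = 0.355. Entropy rate H' = pi_0*H(p01) + pi_1*H(p10) = 0.645*0.9435 + 0.355*0.9286 = 0.9382

0.9382 bits/symbol


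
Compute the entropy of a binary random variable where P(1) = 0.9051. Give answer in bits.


H = -p*log2(p) - (1-p)*log2(1-p). -0.9051*log2(0.9051) = 0.130199; -0.0949*log2(0.0949) = 0.322418. H = 0.130199 + 0.322418 = 0.4526

0.4526 bits


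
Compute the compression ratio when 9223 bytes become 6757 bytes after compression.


Ratio = original / compressed = 9223 / 6757 = 1.365

1.365


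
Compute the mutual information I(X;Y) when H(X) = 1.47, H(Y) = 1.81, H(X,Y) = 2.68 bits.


I(X;Y) = H(X) + H(Y) - H(X,Y) = 1.47 + 1.81 - 2.68 = 0.6

0.6 bits


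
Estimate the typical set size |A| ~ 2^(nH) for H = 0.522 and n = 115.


log2|A_typical| = nH = 115 * 0.522 = 60.03, so |A_typical| ~ 2^60.03 = 1.177e+18

1.177e+18


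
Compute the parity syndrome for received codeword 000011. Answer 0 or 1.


Syndrome = XOR of all bits = 0 XOR 0 XOR 0 XOR 0 XOR 1 XOR 1 = 0

0


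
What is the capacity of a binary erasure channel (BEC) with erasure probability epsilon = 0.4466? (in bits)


C = 1 - epsilon = 1 - 0.4466 = 0.5534

0.5534 bits


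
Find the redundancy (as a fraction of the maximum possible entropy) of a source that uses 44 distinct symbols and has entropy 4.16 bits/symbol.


H_max = log2(K) = log2(44) = 5.4594 bits/symbol. Redundancy = 1 - H/H_max = 1 - 4.16/5.4594 = 1 - 0.762 = 0.238

0.238


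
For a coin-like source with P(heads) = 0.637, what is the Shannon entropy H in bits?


H = -p*log2(p) - (1-p)*log2(1-p). -0.637*log2(0.637) = 0.414454; -0.363*log2(0.363) = 0.530691. H = 0.414454 + 0.530691 = 0.9451

0.9451 bits


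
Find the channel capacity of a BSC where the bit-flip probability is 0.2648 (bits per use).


H(p) = -p*log2(p) - (1-p)*log2(1-p) = -0.2648*log2(0.2648) - 0.7352*log2(0.7352) = 0.507628 + 0.326275 = 0.8339. C = 1 - H(p) = 1 - 0.8339 = 0.1661

0.1661 bits


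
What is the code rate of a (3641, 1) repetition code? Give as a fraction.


Rate = k/n = 1/3641

1/3641


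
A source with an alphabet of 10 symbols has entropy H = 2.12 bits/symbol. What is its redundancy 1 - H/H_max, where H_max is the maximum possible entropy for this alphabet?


H_max = log2(K) = log2(10) = 3.3219 bits/symbol. Redundancy = 1 - H/H_max = 1 - 2.12/3.3219 = 1 - 0.6382 = 0.3618

0.3618


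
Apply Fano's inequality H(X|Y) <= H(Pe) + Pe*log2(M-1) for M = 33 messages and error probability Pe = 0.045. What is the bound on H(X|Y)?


H(Pe) = -Pe*log2(Pe) - (1-Pe)*log2(1-Pe) = -0.045*log2(0.045) - 0.955*log2(0.955) = 0.201327 + 0.063438 = 0.2648. Pe*log2(M-1) = 0.045*log2(32) = 0.225000. Bound = H(Pe) + Pe*log2(M-1) = 0.201327 + 0.063438 + 0.225000 = 0.4898

0.4898 bits


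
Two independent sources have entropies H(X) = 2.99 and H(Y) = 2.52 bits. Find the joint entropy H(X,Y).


For independent variables, H(X,Y) = H(X) + H(Y) = 2.99 + 2.52 = 5.51

5.51 bits


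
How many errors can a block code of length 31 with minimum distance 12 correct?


Correction capability = floor((d-1)/2) = floor((12-1)/2) = 5

5 errors


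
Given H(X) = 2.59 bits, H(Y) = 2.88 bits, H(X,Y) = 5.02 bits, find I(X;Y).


I(X;Y) = H(X) + H(Y) - H(X,Y) = 2.59 + 2.88 - 5.02 = 0.45

0.45 bits


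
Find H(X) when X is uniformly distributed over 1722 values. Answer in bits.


H = log2(n) = log2(1722) = 10.7499

10.7499 bits


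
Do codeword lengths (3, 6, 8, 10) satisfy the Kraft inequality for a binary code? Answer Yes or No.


Kraft sum = sum(2^(-l_i)) = 0.1455, need <= 1. Result: satisfied (a binary prefix-free code with these lengths exists)

Yes


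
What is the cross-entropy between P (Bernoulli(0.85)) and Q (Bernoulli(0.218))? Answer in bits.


H(P,Q) = -p*log2(q) - (1-p)*log2(1-q). -0.85*log2(0.218) = 1.867960; -0.15*log2(0.782) = 0.053214. H(P,Q) = 1.867960 + 0.053214 = 1.9212

1.9212 bits


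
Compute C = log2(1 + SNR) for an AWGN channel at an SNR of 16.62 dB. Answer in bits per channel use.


SNR_linear = 10^(16.62/10) = 45.9198; C = log2(1 + SNR_linear) = log2(1 + 45.9198) = 5.5521

5.5521 bits/channel use


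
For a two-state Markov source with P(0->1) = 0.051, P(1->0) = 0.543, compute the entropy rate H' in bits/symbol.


Stationary distribution: pi_0 = p10/(p01+p10) = 0.9141, pi_1 = 0.0859. Entropy rate H' = pi_0*H(p01) + pi_1*H(p10) = 0.9141*0.2906 + 0.0859*0.9947 = 0.3511

0.3511 bits/symbol


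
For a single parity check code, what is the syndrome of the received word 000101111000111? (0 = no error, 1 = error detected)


Syndrome = XOR of all bits = 0 XOR 0 XOR 0 XOR 1 XOR 0 XOR 1 XOR 1 XOR 1 XOR 1 XOR 0 XOR 0 XOR 0 XOR 1 XOR 1 XOR 1 = 0

0


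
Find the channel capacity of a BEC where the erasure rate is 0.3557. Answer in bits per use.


C = 1 - epsilon = 1 - 0.3557 = 0.6443

0.6443 bits


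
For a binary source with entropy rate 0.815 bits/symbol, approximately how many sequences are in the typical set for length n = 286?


log2|A_typical| = nH = 286 * 0.815 = 233.09, so |A_typical| ~ 2^233.09 = 1.469e+70

1.469e+70


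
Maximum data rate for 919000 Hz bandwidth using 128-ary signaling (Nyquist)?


Rate = 2 * B * log2(M) = 2 * 919000 * 7.0 = 12866000.0

12866000.0 bps


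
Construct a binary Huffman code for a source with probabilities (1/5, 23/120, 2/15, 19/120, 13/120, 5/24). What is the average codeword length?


Huffman construction (repeatedly merge the two least-probable nodes; each merge adds 1 bit to every symbol beneath it): 13/120 + 2/15 = 29/120; 19/120 + 23/120 = 7/20; 1/5 + 5/24 = 49/120; 29/120 + 7/20 = 71/120; 49/120 + 71/120 = 1. Resulting codeword lengths (in the order the probabilities were given): (2, 3, 3, 3, 3, 2). L_avg = sum(p_i * l_i) = 1/5*2 + 23/120*3 + 2/15*3 + 19/120*3 + 13/120*3 + 5/24*2 = 311/120 = 2.5917

2.5917 bits


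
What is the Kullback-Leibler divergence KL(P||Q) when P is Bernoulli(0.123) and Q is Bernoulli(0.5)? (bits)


KL = p*log2(p/q) + (1-p)*log2((1-p)/(1-q)) = 0.123*log2(0.123/0.5) + 0.877*log2(0.877/0.5) = 0.4621

0.4621 bits
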